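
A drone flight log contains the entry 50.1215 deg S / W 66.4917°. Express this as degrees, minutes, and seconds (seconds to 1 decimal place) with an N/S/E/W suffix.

Lat: 0.121500 × 60 = 7.29000′ → 7′, remainder × 60 = 17.400″
Lon: 0.491700 × 60 = 29.50200′ → 29′, remainder × 60 = 30.120″

50°07′17.4″ S, 66°29′30.1″ W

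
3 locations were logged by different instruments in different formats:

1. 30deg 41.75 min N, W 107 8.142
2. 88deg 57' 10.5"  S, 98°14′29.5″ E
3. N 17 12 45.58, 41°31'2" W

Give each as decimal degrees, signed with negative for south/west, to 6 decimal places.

Point 1:
  Latitude: 41.75′ = 0.695833°; total 30.6958333
  N ⇒ keep positive
  λ: 107 + 8.142/60 = 107.1357000
  hemisphere W, so the sign is −
Point 2:
  φ: 88 + 57/60 + 10.5/3600 = 88.9529167
  S ⇒ negate
  λ: 98 + 14/60 + 29.5/3600 = 98.2415278
  E → positive
Point 3:
  φ: 17 + 12/60 + 45.58/3600 = 17.2126611
  N → positive
  λ: 41° + 31/60 + 2/3600 = 41 + 0.516667 + 0.000556 = 41.5172222
  W → negative

1. 30.695833, -107.135700
2. -88.952917, 98.241528
3. 17.212661, -41.517222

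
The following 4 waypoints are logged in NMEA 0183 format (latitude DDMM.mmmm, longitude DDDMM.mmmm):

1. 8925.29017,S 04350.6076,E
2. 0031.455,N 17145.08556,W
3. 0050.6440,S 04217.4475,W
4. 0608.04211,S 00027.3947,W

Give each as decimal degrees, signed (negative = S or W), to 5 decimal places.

1. -89.42150, 43.84346
2. 0.52425, -171.75143
3. -0.84407, -42.29079
4. -6.13404, -0.45658

Point 1:
  Latitude: split at 2 digits → 89° and 25.29017′; 89 + 25.29017/60 = 89.421503
  S ⇒ negate
  Longitude: split at 3 digits → 043° and 50.6076′; 43 + 50.6076/60 = 43.843460
  E ⇒ keep positive
Point 2:
  Lat: split at 2 digits → 00° and 31.455′; 0 + 31.455/60 = 0.524250
  N → positive
  Lon: split at 3 digits → 171° and 45.08556′; 171 + 45.08556/60 = 171.751426
  hemisphere W, so the sign is −
Point 3:
  Latitude: split at 2 digits → 00° and 50.644′; 0 + 50.644/60 = 0.844067
  hemisphere S, so the sign is −
  Longitude: degrees = first 3 digits = 42, minutes = 17.4475; 42 + 17.4475/60 = 42.290792
  hemisphere W, so the sign is −
Point 4:
  φ: split at 2 digits → 06° and 8.04211′; 6 + 8.04211/60 = 6.134035
  S → negative
  λ: degrees = first 3 digits = 0, minutes = 27.3947; 0 + 27.3947/60 = 0.456578
  hemisphere W, so the sign is −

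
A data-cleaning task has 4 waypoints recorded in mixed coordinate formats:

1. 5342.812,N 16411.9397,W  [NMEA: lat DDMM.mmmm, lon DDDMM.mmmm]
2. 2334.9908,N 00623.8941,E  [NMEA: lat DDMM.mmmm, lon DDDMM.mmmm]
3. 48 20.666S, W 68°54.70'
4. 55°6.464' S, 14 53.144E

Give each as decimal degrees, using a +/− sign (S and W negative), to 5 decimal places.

Point 1:
  Latitude: degrees = first 2 digits = 53, minutes = 42.812; 53 + 42.812/60 = 53.713533
  N → positive
  Longitude: split at 3 digits → 164° and 11.9397′; 164 + 11.9397/60 = 164.198995
  W → negative
Point 2:
  φ: degrees = first 2 digits = 23, minutes = 34.9908; 23 + 34.9908/60 = 23.583180
  N ⇒ keep positive
  Longitude: split at 3 digits → 006° and 23.8941′; 6 + 23.8941/60 = 6.398235
  E → positive
Point 3:
  Lat: 20.666′ = 0.344433°; total 48.344433
  hemisphere S, so the sign is −
  λ: 68 + 54.7/60 = 68.911667
  W ⇒ negate
Point 4:
  φ: 6.464′ = 0.107733°; total 55.107733
  S → negative
  Lon: 14 + 53.144/60 = 14.885733
  E ⇒ keep positive

1. 53.71353, -164.19900
2. 23.58318, 6.39824
3. -48.34443, -68.91167
4. -55.10773, 14.88573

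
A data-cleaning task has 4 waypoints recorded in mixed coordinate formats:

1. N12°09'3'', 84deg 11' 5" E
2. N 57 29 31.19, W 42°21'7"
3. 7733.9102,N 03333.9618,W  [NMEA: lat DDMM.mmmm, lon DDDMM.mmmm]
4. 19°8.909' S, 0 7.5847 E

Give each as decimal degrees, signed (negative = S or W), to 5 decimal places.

1. 12.15083, 84.18472
2. 57.49200, -42.35194
3. 77.56517, -33.56603
4. -19.14848, 0.12641

Point 1:
  φ: 12° + 9/60 + 3/3600 = 12 + 0.150000 + 0.000833 = 12.150833
  N → positive
  λ: 84 + 11/60 + 5/3600 = 84.184722
  E ⇒ keep positive
Point 2:
  φ: 29′ + 31.19″ = 29.51983′; 57 + 29.51983/60 = 57.491997
  N → positive
  λ: 21′ + 7″ = 21.11667′; 42 + 21.11667/60 = 42.351944
  hemisphere W, so the sign is −
Point 3:
  φ: degrees = first 2 digits = 77, minutes = 33.9102; 77 + 33.9102/60 = 77.565170
  N → positive
  Longitude: degrees = first 3 digits = 33, minutes = 33.9618; 33 + 33.9618/60 = 33.566030
  hemisphere W, so the sign is −
Point 4:
  Latitude: 8.909′ = 0.148483°; total 19.148483
  S → negative
  Lon: 7.5847′ = 0.126412°; total 0.126412
  E ⇒ keep positive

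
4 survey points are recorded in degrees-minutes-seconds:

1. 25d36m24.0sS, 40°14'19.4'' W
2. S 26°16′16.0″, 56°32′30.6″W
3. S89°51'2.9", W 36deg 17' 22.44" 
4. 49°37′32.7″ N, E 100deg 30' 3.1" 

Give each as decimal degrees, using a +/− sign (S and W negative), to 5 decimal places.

1. -25.60667, -40.23872
2. -26.27111, -56.54183
3. -89.85081, -36.28957
4. 49.62575, 100.50086

Point 1:
  Lat: 25 + 36/60 + 24/3600 = 25.606667
  hemisphere S, so the sign is −
  λ: 14′ + 19.4″ = 14.32333′; 40 + 14.32333/60 = 40.238722
  hemisphere W, so the sign is −
Point 2:
  φ: 26 + 16/60 + 16/3600 = 26.271111
  S ⇒ negate
  Lon: 56 + 32/60 + 30.6/3600 = 56.541833
  W ⇒ negate
Point 3:
  φ: 89 + 51/60 + 2.9/3600 = 89.850806
  hemisphere S, so the sign is −
  λ: 36 + 17/60 + 22.44/3600 = 36.289567
  hemisphere W, so the sign is −
Point 4:
  φ: 37′ + 32.7″ = 37.54500′; 49 + 37.54500/60 = 49.625750
  N → positive
  Longitude: 100 + 30/60 + 3.1/3600 = 100.500861
  E → positive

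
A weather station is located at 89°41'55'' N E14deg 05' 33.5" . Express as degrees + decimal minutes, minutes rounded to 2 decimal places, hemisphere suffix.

Latitude: seconds/60 = 0.91667; minutes = 41 + 0.91667 = 41.9167
Longitude: 5 + 33.5/60 = 5.5583′

89° 41.92′ N, 14° 5.56′ E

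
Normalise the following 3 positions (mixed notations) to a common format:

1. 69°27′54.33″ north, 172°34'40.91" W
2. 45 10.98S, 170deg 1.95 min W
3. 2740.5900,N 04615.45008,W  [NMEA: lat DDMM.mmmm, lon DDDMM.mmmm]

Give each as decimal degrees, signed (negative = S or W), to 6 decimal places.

Point 1:
  Lat: 69° + 27/60 + 54.33/3600 = 69 + 0.450000 + 0.015092 = 69.4650917
  N ⇒ keep positive
  Longitude: 172 + 34/60 + 40.91/3600 = 172.5780306
  W → negative
Point 2:
  Latitude: 45 + 10.98/60 = 45.1830000
  S → negative
  Longitude: 170 + 1.95/60 = 170.0325000
  W → negative
Point 3:
  Lat: split at 2 digits → 27° and 40.59′; 27 + 40.59/60 = 27.6765000
  N → positive
  Longitude: split at 3 digits → 046° and 15.45008′; 46 + 15.45008/60 = 46.2575013
  W ⇒ negate

1. 69.465092, -172.578031
2. -45.183000, -170.032500
3. 27.676500, -46.257501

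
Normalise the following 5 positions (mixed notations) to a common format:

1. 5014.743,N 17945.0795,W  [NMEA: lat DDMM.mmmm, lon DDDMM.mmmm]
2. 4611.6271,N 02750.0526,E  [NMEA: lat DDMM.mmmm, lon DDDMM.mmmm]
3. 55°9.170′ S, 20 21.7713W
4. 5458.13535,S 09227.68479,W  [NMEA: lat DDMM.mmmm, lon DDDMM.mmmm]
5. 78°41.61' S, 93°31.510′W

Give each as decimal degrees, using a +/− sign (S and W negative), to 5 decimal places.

Point 1:
  Lat: degrees = first 2 digits = 50, minutes = 14.743; 50 + 14.743/60 = 50.245717
  N → positive
  Longitude: degrees = first 3 digits = 179, minutes = 45.0795; 179 + 45.0795/60 = 179.751325
  W ⇒ negate
Point 2:
  φ: degrees = first 2 digits = 46, minutes = 11.6271; 46 + 11.6271/60 = 46.193785
  N → positive
  Longitude: degrees = first 3 digits = 27, minutes = 50.0526; 27 + 50.0526/60 = 27.834210
  E → positive
Point 3:
  Latitude: 55 + 9.17/60 = 55.152833
  hemisphere S, so the sign is −
  Longitude: 20 + 21.7713/60 = 20.362855
  W ⇒ negate
Point 4:
  Latitude: degrees = first 2 digits = 54, minutes = 58.13535; 54 + 58.13535/60 = 54.968923
  S → negative
  Longitude: split at 3 digits → 092° and 27.68479′; 92 + 27.68479/60 = 92.461413
  hemisphere W, so the sign is −
Point 5:
  φ: 41.61′ = 0.693500°; total 78.693500
  S → negative
  Longitude: 31.51′ = 0.525167°; total 93.525167
  W → negative

1. 50.24572, -179.75133
2. 46.19379, 27.83421
3. -55.15283, -20.36286
4. -54.96892, -92.46141
5. -78.69350, -93.52517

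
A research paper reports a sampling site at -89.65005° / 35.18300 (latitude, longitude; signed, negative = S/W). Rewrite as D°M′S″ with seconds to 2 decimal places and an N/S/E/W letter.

89°39′0.18″ S, 35°10′58.80″ E

Latitude is negative → S; |value| = 89.650050
Latitude: whole degrees 89; 39.00300′ → 39′ and 0.1800″
λ: whole degrees 35; 10.98000′ → 10′ and 58.8000″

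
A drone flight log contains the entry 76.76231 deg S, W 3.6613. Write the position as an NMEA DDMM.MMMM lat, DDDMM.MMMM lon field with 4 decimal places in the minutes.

7645.7386,S / 00339.6780,W

Latitude: fractional part 0.762310 → 45.738600 minutes
Longitude: minutes = (3.661300 − 3) × 60 = 39.678000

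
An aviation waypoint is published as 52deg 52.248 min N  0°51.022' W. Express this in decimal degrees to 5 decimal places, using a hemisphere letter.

52.87080° N, 0.85037° W

Lat: 52.248′ = 0.870800°; total 52.870800
Longitude: 0 + 51.022/60 = 0.850367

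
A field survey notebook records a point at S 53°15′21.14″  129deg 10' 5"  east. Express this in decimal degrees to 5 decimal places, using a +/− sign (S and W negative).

-53.25587, 129.16806

Lat: 15′ + 21.14″ = 15.35233′; 53 + 15.35233/60 = 53.255872
hemisphere S, so the sign is −
λ: 10′ + 5″ = 10.08333′; 129 + 10.08333/60 = 129.168056
E → positive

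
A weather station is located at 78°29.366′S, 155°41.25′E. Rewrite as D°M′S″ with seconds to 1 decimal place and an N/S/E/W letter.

78°29′22.0″ S, 155°41′15.0″ E

Latitude: fractional minutes 0.36600 × 60 = 21.960″
λ: fractional minutes 0.25000 × 60 = 15.000″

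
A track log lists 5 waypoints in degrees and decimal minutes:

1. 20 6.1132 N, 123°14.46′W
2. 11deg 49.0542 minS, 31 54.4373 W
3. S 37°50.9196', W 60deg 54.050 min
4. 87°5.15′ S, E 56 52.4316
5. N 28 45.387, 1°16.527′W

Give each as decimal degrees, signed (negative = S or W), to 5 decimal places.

1. 20.10189, -123.24100
2. -11.81757, -31.90729
3. -37.84866, -60.90083
4. -87.08583, 56.87386
5. 28.75645, -1.27545

Point 1:
  Lat: 6.1132′ = 0.101887°; total 20.101887
  N → positive
  λ: 123 + 14.46/60 = 123.241000
  W → negative
Point 2:
  Latitude: 49.0542′ = 0.817570°; total 11.817570
  S → negative
  Longitude: 54.4373′ = 0.907288°; total 31.907288
  W ⇒ negate
Point 3:
  Latitude: 37 + 50.9196/60 = 37.848660
  S → negative
  λ: 54.05′ = 0.900833°; total 60.900833
  W ⇒ negate
Point 4:
  Latitude: 5.15′ = 0.085833°; total 87.085833
  S ⇒ negate
  Longitude: 52.4316′ = 0.873860°; total 56.873860
  E ⇒ keep positive
Point 5:
  Latitude: 45.387′ = 0.756450°; total 28.756450
  N ⇒ keep positive
  Lon: 16.527′ = 0.275450°; total 1.275450
  hemisphere W, so the sign is −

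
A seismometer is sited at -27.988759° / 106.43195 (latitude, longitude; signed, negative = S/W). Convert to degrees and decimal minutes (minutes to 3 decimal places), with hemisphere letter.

27° 59.326′ S, 106° 25.917′ E

Latitude is negative → S; |value| = 27.988759
Lat: 27° + 0.988759 × 60 = 27° 59.32554′
Longitude: minutes = (106.431950 − 106) × 60 = 25.91700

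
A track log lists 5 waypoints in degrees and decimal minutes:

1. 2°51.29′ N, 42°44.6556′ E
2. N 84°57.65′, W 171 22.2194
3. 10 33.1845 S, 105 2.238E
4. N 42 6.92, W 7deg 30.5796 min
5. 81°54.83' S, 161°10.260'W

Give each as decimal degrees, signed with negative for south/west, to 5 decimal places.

Point 1:
  Latitude: 2 + 51.29/60 = 2.854833
  N ⇒ keep positive
  Lon: 42 + 44.6556/60 = 42.744260
  E ⇒ keep positive
Point 2:
  φ: 57.65′ = 0.960833°; total 84.960833
  N ⇒ keep positive
  Longitude: 22.2194′ = 0.370323°; total 171.370323
  W ⇒ negate
Point 3:
  φ: 33.1845′ = 0.553075°; total 10.553075
  S → negative
  λ: 2.238′ = 0.037300°; total 105.037300
  E ⇒ keep positive
Point 4:
  Latitude: 42 + 6.92/60 = 42.115333
  N ⇒ keep positive
  λ: 7 + 30.5796/60 = 7.509660
  W ⇒ negate
Point 5:
  Lat: 81 + 54.83/60 = 81.913833
  S ⇒ negate
  Lon: 161 + 10.26/60 = 161.171000
  W → negative

1. 2.85483, 42.74426
2. 84.96083, -171.37032
3. -10.55308, 105.03730
4. 42.11533, -7.50966
5. -81.91383, -161.17100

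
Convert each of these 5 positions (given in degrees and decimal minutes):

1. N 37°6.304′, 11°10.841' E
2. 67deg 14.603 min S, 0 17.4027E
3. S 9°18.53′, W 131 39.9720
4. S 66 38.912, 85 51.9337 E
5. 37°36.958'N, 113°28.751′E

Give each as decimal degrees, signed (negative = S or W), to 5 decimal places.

1. 37.10507, 11.18068
2. -67.24338, 0.29005
3. -9.30883, -131.66620
4. -66.64853, 85.86556
5. 37.61597, 113.47918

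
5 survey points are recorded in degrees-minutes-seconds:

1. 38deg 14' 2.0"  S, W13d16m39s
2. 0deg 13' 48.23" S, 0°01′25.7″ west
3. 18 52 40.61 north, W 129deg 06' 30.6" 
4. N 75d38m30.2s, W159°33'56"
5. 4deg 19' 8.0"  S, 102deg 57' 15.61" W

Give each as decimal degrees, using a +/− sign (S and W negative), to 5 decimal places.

Point 1:
  φ: 14′ + 2″ = 14.03333′; 38 + 14.03333/60 = 38.233889
  S ⇒ negate
  Longitude: 13° + 16/60 + 39/3600 = 13 + 0.266667 + 0.010833 = 13.277500
  hemisphere W, so the sign is −
Point 2:
  Lat: 0° + 13/60 + 48.23/3600 = 0 + 0.216667 + 0.013397 = 0.230064
  S ⇒ negate
  Longitude: 1′ + 25.7″ = 1.42833′; 0 + 1.42833/60 = 0.023806
  W → negative
Point 3:
  Lat: 18 + 52/60 + 40.61/3600 = 18.877947
  N → positive
  Longitude: 129 + 6/60 + 30.6/3600 = 129.108500
  W → negative
Point 4:
  Lat: 75° + 38/60 + 30.2/3600 = 75 + 0.633333 + 0.008389 = 75.641722
  N → positive
  λ: 33′ + 56″ = 33.93333′; 159 + 33.93333/60 = 159.565556
  hemisphere W, so the sign is −
Point 5:
  φ: 19′ + 8″ = 19.13333′; 4 + 19.13333/60 = 4.318889
  hemisphere S, so the sign is −
  Lon: 102° + 57/60 + 15.61/3600 = 102 + 0.950000 + 0.004336 = 102.954336
  W ⇒ negate

1. -38.23389, -13.27750
2. -0.23006, -0.02381
3. 18.87795, -129.10850
4. 75.64172, -159.56556
5. -4.31889, -102.95434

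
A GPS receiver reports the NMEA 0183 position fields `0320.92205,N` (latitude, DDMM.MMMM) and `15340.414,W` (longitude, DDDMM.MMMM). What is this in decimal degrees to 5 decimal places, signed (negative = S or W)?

φ: degrees = first 2 digits = 3, minutes = 20.92205; 3 + 20.92205/60 = 3.348701
N ⇒ keep positive
λ: split at 3 digits → 153° and 40.414′; 153 + 40.414/60 = 153.673567
W ⇒ negate

3.34870, -153.67357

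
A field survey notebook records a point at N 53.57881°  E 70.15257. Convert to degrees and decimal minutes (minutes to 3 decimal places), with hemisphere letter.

Latitude: minutes = (53.578810 − 53) × 60 = 34.72860
Longitude: fractional part 0.152570 → 9.15420 minutes

53° 34.729′ N, 70° 9.154′ E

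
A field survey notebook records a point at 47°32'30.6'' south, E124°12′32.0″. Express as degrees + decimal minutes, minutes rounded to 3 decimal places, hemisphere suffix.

Latitude: seconds/60 = 0.51000; minutes = 32 + 0.51000 = 32.51000
Lon: seconds/60 = 0.53333; minutes = 12 + 0.53333 = 12.53333

47° 32.510′ S, 124° 12.533′ E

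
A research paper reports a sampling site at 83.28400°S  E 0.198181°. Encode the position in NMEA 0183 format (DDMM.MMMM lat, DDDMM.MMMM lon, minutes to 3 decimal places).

8317.040,S / 00011.891,E

Lat: minutes = (83.284000 − 83) × 60 = 17.04000
Longitude: minutes = (0.198181 − 0) × 60 = 11.89086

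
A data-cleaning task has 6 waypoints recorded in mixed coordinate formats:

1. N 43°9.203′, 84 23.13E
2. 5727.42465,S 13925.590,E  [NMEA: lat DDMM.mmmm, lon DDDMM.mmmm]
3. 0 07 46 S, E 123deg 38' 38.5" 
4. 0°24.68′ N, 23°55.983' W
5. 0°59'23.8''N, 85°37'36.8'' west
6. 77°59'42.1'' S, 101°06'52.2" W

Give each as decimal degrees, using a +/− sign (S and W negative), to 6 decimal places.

1. 43.153383, 84.385500
2. -57.457078, 139.426500
3. -0.129444, 123.644028
4. 0.411333, -23.933050
5. 0.989944, -85.626889
6. -77.995028, -101.114500

Point 1:
  Lat: 43 + 9.203/60 = 43.1533833
  N → positive
  λ: 23.13′ = 0.385500°; total 84.3855000
  E ⇒ keep positive
Point 2:
  Latitude: split at 2 digits → 57° and 27.42465′; 57 + 27.42465/60 = 57.4570775
  S ⇒ negate
  Lon: degrees = first 3 digits = 139, minutes = 25.59; 139 + 25.59/60 = 139.4265000
  E → positive
Point 3:
  Latitude: 0 + 7/60 + 46/3600 = 0.1294444
  hemisphere S, so the sign is −
  Longitude: 123 + 38/60 + 38.5/3600 = 123.6440278
  E → positive
Point 4:
  Latitude: 0 + 24.68/60 = 0.4113333
  N → positive
  Lon: 55.983′ = 0.933050°; total 23.9330500
  W ⇒ negate
Point 5:
  Latitude: 59′ + 23.8″ = 59.39667′; 0 + 59.39667/60 = 0.9899444
  N ⇒ keep positive
  λ: 85° + 37/60 + 36.8/3600 = 85 + 0.616667 + 0.010222 = 85.6268889
  W → negative
Point 6:
  Latitude: 77° + 59/60 + 42.1/3600 = 77 + 0.983333 + 0.011694 = 77.9950278
  S → negative
  λ: 101° + 6/60 + 52.2/3600 = 101 + 0.100000 + 0.014500 = 101.1145000
  W → negative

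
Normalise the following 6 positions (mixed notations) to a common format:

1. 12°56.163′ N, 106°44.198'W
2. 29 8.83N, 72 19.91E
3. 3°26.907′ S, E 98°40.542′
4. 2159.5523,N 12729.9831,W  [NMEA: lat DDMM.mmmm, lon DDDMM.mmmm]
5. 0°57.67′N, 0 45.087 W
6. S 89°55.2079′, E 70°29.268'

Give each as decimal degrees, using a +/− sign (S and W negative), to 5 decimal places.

1. 12.93605, -106.73663
2. 29.14717, 72.33183
3. -3.44845, 98.67570
4. 21.99254, -127.49972
5. 0.96117, -0.75145
6. -89.92013, 70.48780

Point 1:
  Lat: 56.163′ = 0.936050°; total 12.936050
  N → positive
  Lon: 44.198′ = 0.736633°; total 106.736633
  W → negative
Point 2:
  Latitude: 29 + 8.83/60 = 29.147167
  N ⇒ keep positive
  Longitude: 72 + 19.91/60 = 72.331833
  E ⇒ keep positive
Point 3:
  Latitude: 26.907′ = 0.448450°; total 3.448450
  S → negative
  λ: 40.542′ = 0.675700°; total 98.675700
  E → positive
Point 4:
  φ: degrees = first 2 digits = 21, minutes = 59.5523; 21 + 59.5523/60 = 21.992538
  N ⇒ keep positive
  Longitude: degrees = first 3 digits = 127, minutes = 29.9831; 127 + 29.9831/60 = 127.499718
  W ⇒ negate
Point 5:
  φ: 0 + 57.67/60 = 0.961167
  N → positive
  λ: 45.087′ = 0.751450°; total 0.751450
  W → negative
Point 6:
  φ: 55.2079′ = 0.920132°; total 89.920132
  S ⇒ negate
  Longitude: 70 + 29.268/60 = 70.487800
  E ⇒ keep positive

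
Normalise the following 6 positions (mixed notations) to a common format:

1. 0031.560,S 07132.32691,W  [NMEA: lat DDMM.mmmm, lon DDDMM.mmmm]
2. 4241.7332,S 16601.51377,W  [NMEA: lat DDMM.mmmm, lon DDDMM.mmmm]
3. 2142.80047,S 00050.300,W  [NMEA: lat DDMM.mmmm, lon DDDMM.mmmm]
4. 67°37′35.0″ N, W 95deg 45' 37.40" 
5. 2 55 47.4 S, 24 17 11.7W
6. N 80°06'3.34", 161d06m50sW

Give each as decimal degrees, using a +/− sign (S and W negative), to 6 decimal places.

1. -0.526000, -71.538782
2. -42.695553, -166.025230
3. -21.713341, -0.838333
4. 67.626389, -95.760389
5. -2.929833, -24.286583
6. 80.100928, -161.113889

Point 1:
  Latitude: split at 2 digits → 00° and 31.56′; 0 + 31.56/60 = 0.5260000
  S → negative
  λ: degrees = first 3 digits = 71, minutes = 32.32691; 71 + 32.32691/60 = 71.5387818
  hemisphere W, so the sign is −
Point 2:
  Latitude: split at 2 digits → 42° and 41.7332′; 42 + 41.7332/60 = 42.6955533
  S ⇒ negate
  Lon: split at 3 digits → 166° and 1.51377′; 166 + 1.51377/60 = 166.0252295
  W ⇒ negate
Point 3:
  Latitude: degrees = first 2 digits = 21, minutes = 42.80047; 21 + 42.80047/60 = 21.7133412
  S ⇒ negate
  Longitude: degrees = first 3 digits = 0, minutes = 50.3; 0 + 50.3/60 = 0.8383333
  W ⇒ negate
Point 4:
  φ: 67 + 37/60 + 35/3600 = 67.6263889
  N ⇒ keep positive
  λ: 95° + 45/60 + 37.4/3600 = 95 + 0.750000 + 0.010389 = 95.7603889
  W ⇒ negate
Point 5:
  φ: 2 + 55/60 + 47.4/3600 = 2.9298333
  S ⇒ negate
  λ: 17′ + 11.7″ = 17.19500′; 24 + 17.19500/60 = 24.2865833
  W ⇒ negate
Point 6:
  Latitude: 80° + 6/60 + 3.34/3600 = 80 + 0.100000 + 0.000928 = 80.1009278
  N ⇒ keep positive
  λ: 6′ + 50″ = 6.83333′; 161 + 6.83333/60 = 161.1138889
  W ⇒ negate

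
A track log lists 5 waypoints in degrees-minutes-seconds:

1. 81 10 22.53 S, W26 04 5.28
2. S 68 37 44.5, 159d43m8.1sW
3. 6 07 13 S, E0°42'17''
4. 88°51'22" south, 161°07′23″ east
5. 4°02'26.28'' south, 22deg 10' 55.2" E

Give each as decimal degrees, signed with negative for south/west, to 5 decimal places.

Point 1:
  Lat: 81° + 10/60 + 22.53/3600 = 81 + 0.166667 + 0.006258 = 81.172925
  S ⇒ negate
  Longitude: 4′ + 5.28″ = 4.08800′; 26 + 4.08800/60 = 26.068133
  hemisphere W, so the sign is −
Point 2:
  Lat: 37′ + 44.5″ = 37.74167′; 68 + 37.74167/60 = 68.629028
  hemisphere S, so the sign is −
  Longitude: 159 + 43/60 + 8.1/3600 = 159.718917
  hemisphere W, so the sign is −
Point 3:
  Lat: 6 + 7/60 + 13/3600 = 6.120278
  hemisphere S, so the sign is −
  Lon: 0° + 42/60 + 17/3600 = 0 + 0.700000 + 0.004722 = 0.704722
  E ⇒ keep positive
Point 4:
  Lat: 88° + 51/60 + 22/3600 = 88 + 0.850000 + 0.006111 = 88.856111
  S → negative
  Longitude: 161 + 7/60 + 23/3600 = 161.123056
  E ⇒ keep positive
Point 5:
  Latitude: 4 + 2/60 + 26.28/3600 = 4.040633
  S → negative
  Longitude: 22° + 10/60 + 55.2/3600 = 22 + 0.166667 + 0.015333 = 22.182000
  E → positive

1. -81.17293, -26.06813
2. -68.62903, -159.71892
3. -6.12028, 0.70472
4. -88.85611, 161.12306
5. -4.04063, 22.18200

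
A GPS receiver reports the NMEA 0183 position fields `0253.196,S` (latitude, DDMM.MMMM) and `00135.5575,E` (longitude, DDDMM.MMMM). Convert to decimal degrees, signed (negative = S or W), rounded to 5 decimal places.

Latitude: degrees = first 2 digits = 2, minutes = 53.196; 2 + 53.196/60 = 2.886600
hemisphere S, so the sign is −
λ: split at 3 digits → 001° and 35.5575′; 1 + 35.5575/60 = 1.592625
E → positive

-2.88660, 1.59263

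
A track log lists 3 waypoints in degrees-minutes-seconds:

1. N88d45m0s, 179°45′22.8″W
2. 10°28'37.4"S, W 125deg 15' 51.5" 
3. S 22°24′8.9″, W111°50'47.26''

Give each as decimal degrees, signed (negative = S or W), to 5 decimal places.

1. 88.75000, -179.75633
2. -10.47706, -125.26431
3. -22.40247, -111.84646

Point 1:
  Latitude: 88° + 45/60 + 0/3600 = 88 + 0.750000 + 0.000000 = 88.750000
  N ⇒ keep positive
  Longitude: 45′ + 22.8″ = 45.38000′; 179 + 45.38000/60 = 179.756333
  hemisphere W, so the sign is −
Point 2:
  Lat: 10 + 28/60 + 37.4/3600 = 10.477056
  S → negative
  Lon: 125° + 15/60 + 51.5/3600 = 125 + 0.250000 + 0.014306 = 125.264306
  W ⇒ negate
Point 3:
  Lat: 24′ + 8.9″ = 24.14833′; 22 + 24.14833/60 = 22.402472
  S ⇒ negate
  Longitude: 111° + 50/60 + 47.26/3600 = 111 + 0.833333 + 0.013128 = 111.846461
  W ⇒ negate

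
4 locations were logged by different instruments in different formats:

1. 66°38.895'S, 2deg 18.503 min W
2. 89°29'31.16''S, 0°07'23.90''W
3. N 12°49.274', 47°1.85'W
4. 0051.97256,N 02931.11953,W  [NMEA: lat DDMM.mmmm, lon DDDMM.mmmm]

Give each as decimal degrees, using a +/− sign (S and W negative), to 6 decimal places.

Point 1:
  Lat: 66 + 38.895/60 = 66.6482500
  hemisphere S, so the sign is −
  λ: 2 + 18.503/60 = 2.3083833
  hemisphere W, so the sign is −
Point 2:
  Lat: 89 + 29/60 + 31.16/3600 = 89.4919889
  S → negative
  Longitude: 7′ + 23.9″ = 7.39833′; 0 + 7.39833/60 = 0.1233056
  hemisphere W, so the sign is −
Point 3:
  Lat: 49.274′ = 0.821233°; total 12.8212333
  N → positive
  Lon: 1.85′ = 0.030833°; total 47.0308333
  hemisphere W, so the sign is −
Point 4:
  Latitude: split at 2 digits → 00° and 51.97256′; 0 + 51.97256/60 = 0.8662093
  N → positive
  Longitude: degrees = first 3 digits = 29, minutes = 31.11953; 29 + 31.11953/60 = 29.5186588
  W → negative

1. -66.648250, -2.308383
2. -89.491989, -0.123306
3. 12.821233, -47.030833
4. 0.866209, -29.518659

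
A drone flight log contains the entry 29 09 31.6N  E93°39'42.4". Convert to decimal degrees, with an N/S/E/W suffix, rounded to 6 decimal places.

Lat: 29 + 9/60 + 31.6/3600 = 29.1587778
Longitude: 39′ + 42.4″ = 39.70667′; 93 + 39.70667/60 = 93.6617778

29.158778° N, 93.661778° E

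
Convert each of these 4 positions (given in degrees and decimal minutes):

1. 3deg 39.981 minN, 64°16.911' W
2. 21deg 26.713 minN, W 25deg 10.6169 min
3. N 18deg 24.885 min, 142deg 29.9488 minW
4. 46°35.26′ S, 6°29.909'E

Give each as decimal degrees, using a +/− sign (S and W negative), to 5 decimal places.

Point 1:
  Lat: 39.981′ = 0.666350°; total 3.666350
  N ⇒ keep positive
  Longitude: 16.911′ = 0.281850°; total 64.281850
  W → negative
Point 2:
  φ: 21 + 26.713/60 = 21.445217
  N ⇒ keep positive
  Longitude: 10.6169′ = 0.176948°; total 25.176948
  W ⇒ negate
Point 3:
  Lat: 18 + 24.885/60 = 18.414750
  N ⇒ keep positive
  Longitude: 142 + 29.9488/60 = 142.499147
  hemisphere W, so the sign is −
Point 4:
  Lat: 46 + 35.26/60 = 46.587667
  S ⇒ negate
  Lon: 29.909′ = 0.498483°; total 6.498483
  E → positive

1. 3.66635, -64.28185
2. 21.44522, -25.17695
3. 18.41475, -142.49915
4. -46.58767, 6.49848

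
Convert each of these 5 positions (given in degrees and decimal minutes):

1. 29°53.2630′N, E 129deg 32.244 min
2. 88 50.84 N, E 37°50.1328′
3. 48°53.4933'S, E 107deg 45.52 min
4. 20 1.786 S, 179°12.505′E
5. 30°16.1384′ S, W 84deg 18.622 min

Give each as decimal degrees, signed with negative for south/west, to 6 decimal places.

1. 29.887717, 129.537400
2. 88.847333, 37.835547
3. -48.891555, 107.758667
4. -20.029767, 179.208417
5. -30.268973, -84.310367

Point 1:
  Lat: 53.263′ = 0.887717°; total 29.8877167
  N ⇒ keep positive
  Longitude: 129 + 32.244/60 = 129.5374000
  E ⇒ keep positive
Point 2:
  Lat: 88 + 50.84/60 = 88.8473333
  N → positive
  Lon: 37 + 50.1328/60 = 37.8355467
  E ⇒ keep positive
Point 3:
  Latitude: 48 + 53.4933/60 = 48.8915550
  hemisphere S, so the sign is −
  Longitude: 45.52′ = 0.758667°; total 107.7586667
  E → positive
Point 4:
  Latitude: 20 + 1.786/60 = 20.0297667
  S ⇒ negate
  Longitude: 179 + 12.505/60 = 179.2084167
  E → positive
Point 5:
  Lat: 30 + 16.1384/60 = 30.2689733
  S ⇒ negate
  Lon: 18.622′ = 0.310367°; total 84.3103667
  W → negative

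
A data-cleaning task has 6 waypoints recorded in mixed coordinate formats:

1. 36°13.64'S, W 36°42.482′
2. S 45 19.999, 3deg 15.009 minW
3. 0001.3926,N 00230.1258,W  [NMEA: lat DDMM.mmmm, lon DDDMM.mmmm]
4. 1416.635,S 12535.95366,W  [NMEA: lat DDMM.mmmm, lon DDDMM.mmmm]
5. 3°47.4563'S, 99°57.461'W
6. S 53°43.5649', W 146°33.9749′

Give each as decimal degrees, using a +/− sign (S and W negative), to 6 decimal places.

1. -36.227333, -36.708033
2. -45.333317, -3.250150
3. 0.023210, -2.502097
4. -14.277250, -125.599228
5. -3.790938, -99.957683
6. -53.726082, -146.566248

Point 1:
  Latitude: 13.64′ = 0.227333°; total 36.2273333
  hemisphere S, so the sign is −
  λ: 36 + 42.482/60 = 36.7080333
  hemisphere W, so the sign is −
Point 2:
  Lat: 45 + 19.999/60 = 45.3333167
  hemisphere S, so the sign is −
  Lon: 15.009′ = 0.250150°; total 3.2501500
  W ⇒ negate
Point 3:
  Lat: degrees = first 2 digits = 0, minutes = 1.3926; 0 + 1.3926/60 = 0.0232100
  N ⇒ keep positive
  λ: degrees = first 3 digits = 2, minutes = 30.1258; 2 + 30.1258/60 = 2.5020967
  W ⇒ negate
Point 4:
  Lat: split at 2 digits → 14° and 16.635′; 14 + 16.635/60 = 14.2772500
  S → negative
  Longitude: split at 3 digits → 125° and 35.95366′; 125 + 35.95366/60 = 125.5992277
  W → negative
Point 5:
  Latitude: 3 + 47.4563/60 = 3.7909383
  S → negative
  Lon: 57.461′ = 0.957683°; total 99.9576833
  W ⇒ negate
Point 6:
  Lat: 53 + 43.5649/60 = 53.7260817
  hemisphere S, so the sign is −
  Lon: 146 + 33.9749/60 = 146.5662483
  W ⇒ negate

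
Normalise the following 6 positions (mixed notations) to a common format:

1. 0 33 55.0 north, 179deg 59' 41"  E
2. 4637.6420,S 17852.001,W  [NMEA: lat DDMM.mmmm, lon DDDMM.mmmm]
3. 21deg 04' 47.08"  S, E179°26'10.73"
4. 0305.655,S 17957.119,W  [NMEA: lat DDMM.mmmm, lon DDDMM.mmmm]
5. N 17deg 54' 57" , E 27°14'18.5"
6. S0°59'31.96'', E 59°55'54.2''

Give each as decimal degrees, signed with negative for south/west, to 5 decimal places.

Point 1:
  Lat: 33′ + 55″ = 33.91667′; 0 + 33.91667/60 = 0.565278
  N → positive
  Lon: 59′ + 41″ = 59.68333′; 179 + 59.68333/60 = 179.994722
  E ⇒ keep positive
Point 2:
  Lat: split at 2 digits → 46° and 37.642′; 46 + 37.642/60 = 46.627367
  hemisphere S, so the sign is −
  Longitude: degrees = first 3 digits = 178, minutes = 52.001; 178 + 52.001/60 = 178.866683
  hemisphere W, so the sign is −
Point 3:
  Latitude: 21 + 4/60 + 47.08/3600 = 21.079744
  S ⇒ negate
  λ: 179° + 26/60 + 10.73/3600 = 179 + 0.433333 + 0.002981 = 179.436314
  E → positive
Point 4:
  Latitude: degrees = first 2 digits = 3, minutes = 5.655; 3 + 5.655/60 = 3.094250
  S ⇒ negate
  Lon: split at 3 digits → 179° and 57.119′; 179 + 57.119/60 = 179.951983
  hemisphere W, so the sign is −
Point 5:
  Lat: 17° + 54/60 + 57/3600 = 17 + 0.900000 + 0.015833 = 17.915833
  N → positive
  Lon: 27 + 14/60 + 18.5/3600 = 27.238472
  E ⇒ keep positive
Point 6:
  Lat: 0° + 59/60 + 31.96/3600 = 0 + 0.983333 + 0.008878 = 0.992211
  hemisphere S, so the sign is −
  λ: 59° + 55/60 + 54.2/3600 = 59 + 0.916667 + 0.015056 = 59.931722
  E → positive

1. 0.56528, 179.99472
2. -46.62737, -178.86668
3. -21.07974, 179.43631
4. -3.09425, -179.95198
5. 17.91583, 27.23847
6. -0.99221, 59.93172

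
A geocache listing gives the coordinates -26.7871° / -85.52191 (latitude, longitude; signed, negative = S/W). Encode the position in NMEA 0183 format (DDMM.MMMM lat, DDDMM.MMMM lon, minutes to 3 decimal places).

2647.226,S / 08531.315,W

Latitude is negative → S; |value| = 26.787100
φ: fractional part 0.787100 → 47.22600 minutes
Longitude is negative → W; |value| = 85.521910
Lon: minutes = (85.521910 − 85) × 60 = 31.31460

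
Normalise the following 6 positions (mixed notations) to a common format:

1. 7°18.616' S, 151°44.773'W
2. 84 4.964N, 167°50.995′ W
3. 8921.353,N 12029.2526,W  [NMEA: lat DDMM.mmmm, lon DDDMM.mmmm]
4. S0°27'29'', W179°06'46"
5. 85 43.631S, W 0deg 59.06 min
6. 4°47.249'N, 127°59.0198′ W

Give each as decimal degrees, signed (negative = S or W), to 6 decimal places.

1. -7.310267, -151.746217
2. 84.082733, -167.849917
3. 89.355883, -120.487543
4. -0.458056, -179.112778
5. -85.727183, -0.984333
6. 4.787483, -127.983663

Point 1:
  φ: 7 + 18.616/60 = 7.3102667
  S → negative
  Lon: 44.773′ = 0.746217°; total 151.7462167
  W ⇒ negate
Point 2:
  φ: 84 + 4.964/60 = 84.0827333
  N ⇒ keep positive
  λ: 50.995′ = 0.849917°; total 167.8499167
  W ⇒ negate
Point 3:
  φ: split at 2 digits → 89° and 21.353′; 89 + 21.353/60 = 89.3558833
  N → positive
  λ: split at 3 digits → 120° and 29.2526′; 120 + 29.2526/60 = 120.4875433
  W → negative
Point 4:
  Latitude: 0 + 27/60 + 29/3600 = 0.4580556
  S → negative
  λ: 6′ + 46″ = 6.76667′; 179 + 6.76667/60 = 179.1127778
  hemisphere W, so the sign is −
Point 5:
  Lat: 43.631′ = 0.727183°; total 85.7271833
  S → negative
  λ: 0 + 59.06/60 = 0.9843333
  W ⇒ negate
Point 6:
  Latitude: 4 + 47.249/60 = 4.7874833
  N ⇒ keep positive
  λ: 59.0198′ = 0.983663°; total 127.9836633
  W ⇒ negate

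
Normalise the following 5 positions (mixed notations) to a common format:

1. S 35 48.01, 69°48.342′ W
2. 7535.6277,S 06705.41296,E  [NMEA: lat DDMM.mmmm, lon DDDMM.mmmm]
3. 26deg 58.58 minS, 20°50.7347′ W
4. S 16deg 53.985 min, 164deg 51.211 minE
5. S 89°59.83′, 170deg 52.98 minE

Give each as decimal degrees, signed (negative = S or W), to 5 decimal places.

Point 1:
  Lat: 35 + 48.01/60 = 35.800167
  S → negative
  Lon: 48.342′ = 0.805700°; total 69.805700
  W → negative
Point 2:
  φ: degrees = first 2 digits = 75, minutes = 35.6277; 75 + 35.6277/60 = 75.593795
  hemisphere S, so the sign is −
  Lon: split at 3 digits → 067° and 5.41296′; 67 + 5.41296/60 = 67.090216
  E → positive
Point 3:
  φ: 58.58′ = 0.976333°; total 26.976333
  S ⇒ negate
  Longitude: 20 + 50.7347/60 = 20.845578
  W → negative
Point 4:
  Latitude: 53.985′ = 0.899750°; total 16.899750
  S → negative
  Lon: 51.211′ = 0.853517°; total 164.853517
  E ⇒ keep positive
Point 5:
  Lat: 89 + 59.83/60 = 89.997167
  hemisphere S, so the sign is −
  Longitude: 52.98′ = 0.883000°; total 170.883000
  E ⇒ keep positive

1. -35.80017, -69.80570
2. -75.59380, 67.09022
3. -26.97633, -20.84558
4. -16.89975, 164.85352
5. -89.99717, 170.88300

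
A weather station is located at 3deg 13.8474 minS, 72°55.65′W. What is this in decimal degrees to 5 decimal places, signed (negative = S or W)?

Lat: 3 + 13.8474/60 = 3.230790
hemisphere S, so the sign is −
Longitude: 55.65′ = 0.927500°; total 72.927500
W → negative

-3.23079, -72.92750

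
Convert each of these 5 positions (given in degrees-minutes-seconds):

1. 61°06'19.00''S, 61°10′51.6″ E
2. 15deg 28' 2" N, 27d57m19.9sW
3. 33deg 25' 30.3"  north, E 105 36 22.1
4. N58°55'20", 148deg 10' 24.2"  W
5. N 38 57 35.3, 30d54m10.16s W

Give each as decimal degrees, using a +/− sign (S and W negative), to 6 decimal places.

1. -61.105278, 61.181000
2. 15.467222, -27.955528
3. 33.425083, 105.606139
4. 58.922222, -148.173389
5. 38.959806, -30.902822

Point 1:
  φ: 61 + 6/60 + 19/3600 = 61.1052778
  S → negative
  Longitude: 61° + 10/60 + 51.6/3600 = 61 + 0.166667 + 0.014333 = 61.1810000
  E → positive
Point 2:
  Latitude: 15 + 28/60 + 2/3600 = 15.4672222
  N → positive
  Lon: 27° + 57/60 + 19.9/3600 = 27 + 0.950000 + 0.005528 = 27.9555278
  hemisphere W, so the sign is −
Point 3:
  Lat: 33 + 25/60 + 30.3/3600 = 33.4250833
  N → positive
  Lon: 105 + 36/60 + 22.1/3600 = 105.6061389
  E ⇒ keep positive
Point 4:
  Lat: 55′ + 20″ = 55.33333′; 58 + 55.33333/60 = 58.9222222
  N → positive
  Longitude: 10′ + 24.2″ = 10.40333′; 148 + 10.40333/60 = 148.1733889
  W → negative
Point 5:
  Lat: 57′ + 35.3″ = 57.58833′; 38 + 57.58833/60 = 38.9598056
  N → positive
  Lon: 30° + 54/60 + 10.16/3600 = 30 + 0.900000 + 0.002822 = 30.9028222
  W → negative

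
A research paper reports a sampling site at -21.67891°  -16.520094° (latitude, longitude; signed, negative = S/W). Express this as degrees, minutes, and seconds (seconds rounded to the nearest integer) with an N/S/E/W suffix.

21°40′44″ S, 16°31′12″ W

Latitude is negative → S; |value| = 21.678910
φ: 0.678910 × 60 = 40.73460′ → 40′, remainder × 60 = 44.08″
Longitude is negative → W; |value| = 16.520094
Longitude: 0.520094 × 60 = 31.20564′ → 31′, remainder × 60 = 12.34″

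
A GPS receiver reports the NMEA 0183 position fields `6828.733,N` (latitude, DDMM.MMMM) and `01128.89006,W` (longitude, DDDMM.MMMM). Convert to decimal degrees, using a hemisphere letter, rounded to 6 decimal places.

68.478883° N, 11.481501° W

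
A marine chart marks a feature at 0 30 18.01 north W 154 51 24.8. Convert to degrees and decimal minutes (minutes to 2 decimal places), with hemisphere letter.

Latitude: 30 + 18.01/60 = 30.3002′
Lon: seconds/60 = 0.41333; minutes = 51 + 0.41333 = 51.4133

0° 30.30′ N, 154° 51.41′ W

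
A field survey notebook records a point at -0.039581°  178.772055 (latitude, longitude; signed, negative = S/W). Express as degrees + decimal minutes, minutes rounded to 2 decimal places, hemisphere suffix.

0° 2.37′ S, 178° 46.32′ E

Latitude is negative → S; |value| = 0.039581
Lat: minutes = (0.039581 − 0) × 60 = 2.3749
Lon: 178° + 0.772055 × 60 = 178° 46.3233′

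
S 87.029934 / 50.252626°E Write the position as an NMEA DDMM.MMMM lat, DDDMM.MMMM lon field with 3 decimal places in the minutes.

8701.796,S / 05015.158,E

φ: 87° + 0.029934 × 60 = 87° 1.79604′
λ: minutes = (50.252626 − 50) × 60 = 15.15756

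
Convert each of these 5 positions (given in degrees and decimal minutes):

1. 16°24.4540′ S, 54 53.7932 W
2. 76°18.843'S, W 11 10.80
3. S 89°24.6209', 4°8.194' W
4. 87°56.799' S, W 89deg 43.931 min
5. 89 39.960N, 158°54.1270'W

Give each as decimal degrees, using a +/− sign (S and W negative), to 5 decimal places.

1. -16.40757, -54.89655
2. -76.31405, -11.18000
3. -89.41035, -4.13657
4. -87.94665, -89.73218
5. 89.66600, -158.90212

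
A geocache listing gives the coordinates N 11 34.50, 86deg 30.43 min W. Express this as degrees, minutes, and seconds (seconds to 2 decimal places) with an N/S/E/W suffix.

11°34′30.00″ N, 86°30′25.80″ W

φ: 34.50000′ → 34′ and 0.50000 × 60 = 30.0000″
Lon: fractional minutes 0.43000 × 60 = 25.8000″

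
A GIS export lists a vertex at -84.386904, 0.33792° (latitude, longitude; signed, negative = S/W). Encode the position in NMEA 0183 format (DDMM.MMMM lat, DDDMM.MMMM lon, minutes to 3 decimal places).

8423.214,S / 00020.275,E

Latitude is negative → S; |value| = 84.386904
φ: fractional part 0.386904 → 23.21424 minutes
Lon: minutes = (0.337920 − 0) × 60 = 20.27520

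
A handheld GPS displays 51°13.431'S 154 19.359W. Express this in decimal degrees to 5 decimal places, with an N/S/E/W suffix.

φ: 13.431′ = 0.223850°; total 51.223850
Longitude: 154 + 19.359/60 = 154.322650

51.22385° S, 154.32265° W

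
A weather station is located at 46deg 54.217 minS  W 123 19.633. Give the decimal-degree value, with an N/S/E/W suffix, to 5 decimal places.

46.90362° S, 123.32722° W

Lat: 54.217′ = 0.903617°; total 46.903617
λ: 19.633′ = 0.327217°; total 123.327217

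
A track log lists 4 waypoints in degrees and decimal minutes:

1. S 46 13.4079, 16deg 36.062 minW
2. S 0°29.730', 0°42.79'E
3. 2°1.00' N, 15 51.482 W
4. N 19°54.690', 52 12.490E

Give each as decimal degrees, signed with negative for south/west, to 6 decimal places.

1. -46.223465, -16.601033
2. -0.495500, 0.713167
3. 2.016667, -15.858033
4. 19.911500, 52.208167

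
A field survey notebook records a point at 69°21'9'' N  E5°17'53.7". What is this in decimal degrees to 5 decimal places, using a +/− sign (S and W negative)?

Lat: 69° + 21/60 + 9/3600 = 69 + 0.350000 + 0.002500 = 69.352500
N → positive
λ: 17′ + 53.7″ = 17.89500′; 5 + 17.89500/60 = 5.298250
E → positive

69.35250, 5.29825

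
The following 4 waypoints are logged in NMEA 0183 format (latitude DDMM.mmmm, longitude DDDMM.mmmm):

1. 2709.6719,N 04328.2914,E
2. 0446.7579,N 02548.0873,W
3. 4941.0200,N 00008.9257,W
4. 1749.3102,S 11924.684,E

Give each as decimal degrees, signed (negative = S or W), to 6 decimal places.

1. 27.161198, 43.471523
2. 4.779298, -25.801455
3. 49.683667, -0.148762
4. -17.821837, 119.411400

Point 1:
  φ: split at 2 digits → 27° and 9.6719′; 27 + 9.6719/60 = 27.1611983
  N ⇒ keep positive
  λ: split at 3 digits → 043° and 28.2914′; 43 + 28.2914/60 = 43.4715233
  E ⇒ keep positive
Point 2:
  φ: degrees = first 2 digits = 4, minutes = 46.7579; 4 + 46.7579/60 = 4.7792983
  N → positive
  Longitude: degrees = first 3 digits = 25, minutes = 48.0873; 25 + 48.0873/60 = 25.8014550
  W ⇒ negate
Point 3:
  Latitude: split at 2 digits → 49° and 41.02′; 49 + 41.02/60 = 49.6836667
  N → positive
  Longitude: degrees = first 3 digits = 0, minutes = 8.9257; 0 + 8.9257/60 = 0.1487617
  hemisphere W, so the sign is −
Point 4:
  Latitude: degrees = first 2 digits = 17, minutes = 49.3102; 17 + 49.3102/60 = 17.8218367
  S → negative
  Longitude: degrees = first 3 digits = 119, minutes = 24.684; 119 + 24.684/60 = 119.4114000
  E → positive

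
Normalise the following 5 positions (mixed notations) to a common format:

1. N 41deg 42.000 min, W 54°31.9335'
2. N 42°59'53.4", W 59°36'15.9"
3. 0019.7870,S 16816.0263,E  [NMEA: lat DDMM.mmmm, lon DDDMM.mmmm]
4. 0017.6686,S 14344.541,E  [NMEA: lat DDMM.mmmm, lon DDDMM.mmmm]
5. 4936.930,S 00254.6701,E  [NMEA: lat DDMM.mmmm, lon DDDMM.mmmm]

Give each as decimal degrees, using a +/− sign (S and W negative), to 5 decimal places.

Point 1:
  Lat: 41 + 42/60 = 41.700000
  N ⇒ keep positive
  Longitude: 54 + 31.9335/60 = 54.532225
  W → negative
Point 2:
  Latitude: 59′ + 53.4″ = 59.89000′; 42 + 59.89000/60 = 42.998167
  N → positive
  Lon: 59 + 36/60 + 15.9/3600 = 59.604417
  W ⇒ negate
Point 3:
  Latitude: degrees = first 2 digits = 0, minutes = 19.787; 0 + 19.787/60 = 0.329783
  S ⇒ negate
  λ: split at 3 digits → 168° and 16.0263′; 168 + 16.0263/60 = 168.267105
  E ⇒ keep positive
Point 4:
  φ: split at 2 digits → 00° and 17.6686′; 0 + 17.6686/60 = 0.294477
  S ⇒ negate
  Lon: split at 3 digits → 143° and 44.541′; 143 + 44.541/60 = 143.742350
  E ⇒ keep positive
Point 5:
  Latitude: split at 2 digits → 49° and 36.93′; 49 + 36.93/60 = 49.615500
  hemisphere S, so the sign is −
  Lon: degrees = first 3 digits = 2, minutes = 54.6701; 2 + 54.6701/60 = 2.911168
  E → positive

1. 41.70000, -54.53223
2. 42.99817, -59.60442
3. -0.32978, 168.26711
4. -0.29448, 143.74235
5. -49.61550, 2.91117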